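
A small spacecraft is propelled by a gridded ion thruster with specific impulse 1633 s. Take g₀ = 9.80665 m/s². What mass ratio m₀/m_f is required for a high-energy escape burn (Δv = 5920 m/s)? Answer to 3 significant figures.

mass ratio ≈ 1.45

v_e = Isp · g₀ = 1633 × 9.80665 = 16014.3 m/s.
From the ideal rocket equation, m₀/m_f = exp(Δv / v_e) = exp(5920 / 16014.3) = exp(0.3697) = 1.4473.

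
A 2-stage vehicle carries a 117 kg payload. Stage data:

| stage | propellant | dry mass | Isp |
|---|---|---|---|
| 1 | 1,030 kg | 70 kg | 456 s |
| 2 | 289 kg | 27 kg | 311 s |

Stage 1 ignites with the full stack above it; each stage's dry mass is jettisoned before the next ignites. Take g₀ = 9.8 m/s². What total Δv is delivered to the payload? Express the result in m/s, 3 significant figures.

Ignition mass of stage 1 = 1,030+70 + 289+27 + 117 = 1,533 kg.
Stage 1: m₀ = 1,533 kg, m_f = 1,533 − 1,030 = 503 kg; Δv = 456×9.8×ln(3.048) = 4468.8×1.1144 ≈ 4980 m/s.
Stage 2: m₀ = 433 kg, m_f = 433 − 289 = 144 kg; Δv = 311×9.8×ln(3.007) = 3047.8×1.1009 ≈ 3355 m/s.
Total Δv = 4980 + 3355 = 8335 m/s.

Δv ≈ 8340 m/s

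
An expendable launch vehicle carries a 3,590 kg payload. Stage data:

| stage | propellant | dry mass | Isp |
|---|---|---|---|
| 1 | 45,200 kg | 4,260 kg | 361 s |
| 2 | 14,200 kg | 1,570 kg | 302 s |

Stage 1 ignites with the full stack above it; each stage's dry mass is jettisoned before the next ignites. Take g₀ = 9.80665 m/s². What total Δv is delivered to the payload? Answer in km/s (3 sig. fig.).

Δv ≈ 7.70 km/s

Ignition mass of stage 1 = 45,200+4,260 + 14,200+1,570 + 3,590 = 68,820 kg.
Stage 1: m₀ = 68,820 kg, m_f = 68,820 − 45,200 = 23,620 kg; Δv = 361×9.80665×ln(2.914) = 3540.2×1.0694 ≈ 3786 m/s.
Stage 2: m₀ = 19,360 kg, m_f = 19,360 − 14,200 = 5,160 kg; Δv = 302×9.80665×ln(3.752) = 2961.6×1.3223 ≈ 3916 m/s.
Total Δv = 3786 + 3916 = 7702 m/s.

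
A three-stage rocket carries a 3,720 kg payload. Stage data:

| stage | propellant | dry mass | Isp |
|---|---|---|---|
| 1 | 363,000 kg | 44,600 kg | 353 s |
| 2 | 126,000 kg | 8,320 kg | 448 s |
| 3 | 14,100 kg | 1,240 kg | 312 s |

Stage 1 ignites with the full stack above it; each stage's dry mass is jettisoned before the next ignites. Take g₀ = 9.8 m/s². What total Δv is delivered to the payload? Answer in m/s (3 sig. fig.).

Ignition mass of stage 1 = 363,000+44,600 + 126,000+8,320 + 14,100+1,240 + 3,720 = 560,980 kg.
Stage 1: m₀ = 560,980 kg, m_f = 560,980 − 363,000 = 197,980 kg; Δv = 353×9.8×ln(2.834) = 3459.4×1.0415 ≈ 3603 m/s.
Stage 2: m₀ = 153,380 kg, m_f = 153,380 − 126,000 = 27,380 kg; Δv = 448×9.8×ln(5.602) = 4390.4×1.7231 ≈ 7565 m/s.
Stage 3: m₀ = 19,060 kg, m_f = 19,060 − 14,100 = 4,960 kg; Δv = 312×9.8×ln(3.843) = 3057.6×1.3462 ≈ 4116 m/s.
Total Δv = 3603 + 7565 + 4116 = 15284 m/s.

Δv ≈ 15300 m/s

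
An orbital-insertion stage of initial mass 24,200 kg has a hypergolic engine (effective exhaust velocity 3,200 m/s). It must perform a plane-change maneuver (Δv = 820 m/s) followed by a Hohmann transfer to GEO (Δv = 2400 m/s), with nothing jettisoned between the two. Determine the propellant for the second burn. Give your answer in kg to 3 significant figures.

propellant for the second burn ≈ 9880 kg

After the first burn: m = 24200 × exp(−820/3200.0) = 24200 × 0.77395 = 18,729.6 kg.
After the second burn: m = 18,729.6 × exp(−2400/3200.0) = 18,729.6 × 0.47237 = 8,847.3 kg.
Second-burn propellant = 18,729.6 − 8,847.3 = 9,882.3 kg.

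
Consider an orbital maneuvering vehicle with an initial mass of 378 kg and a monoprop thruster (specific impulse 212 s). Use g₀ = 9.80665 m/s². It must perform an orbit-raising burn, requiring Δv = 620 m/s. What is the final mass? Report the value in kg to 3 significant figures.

v_e = Isp · g₀ = 212 × 9.80665 = 2079.0 m/s.
m₀/m_f = exp(Δv / v_e) = exp(620 / 2079.0) = exp(0.2982) = 1.3475.
m_f = m₀ / 1.3475 = 378 / 1.3475 = 280.519 kg.

final mass ≈ 281 kg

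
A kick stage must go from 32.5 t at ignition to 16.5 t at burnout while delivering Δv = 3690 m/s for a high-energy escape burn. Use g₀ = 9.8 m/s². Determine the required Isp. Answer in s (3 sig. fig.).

Isp ≈ 555 s

ln(m₀/m_f) = ln(32500/16500) = ln(1.97) = 0.6779.
Rocket equation: v_e = Δv / ln(m₀/m_f) = 3690 / 0.6779 = 5443.4 m/s.
Isp = v_e / g₀ = 5443.4 / 9.8 = 555.5 s.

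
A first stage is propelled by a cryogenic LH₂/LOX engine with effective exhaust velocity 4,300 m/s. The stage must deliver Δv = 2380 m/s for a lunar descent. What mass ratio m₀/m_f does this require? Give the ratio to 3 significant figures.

mass ratio ≈ 1.74

Using Δv = v_e ln(m₀/m_f): m₀/m_f = exp(Δv / v_e) = exp(2380 / 4300.0) = exp(0.5535) = 1.7393.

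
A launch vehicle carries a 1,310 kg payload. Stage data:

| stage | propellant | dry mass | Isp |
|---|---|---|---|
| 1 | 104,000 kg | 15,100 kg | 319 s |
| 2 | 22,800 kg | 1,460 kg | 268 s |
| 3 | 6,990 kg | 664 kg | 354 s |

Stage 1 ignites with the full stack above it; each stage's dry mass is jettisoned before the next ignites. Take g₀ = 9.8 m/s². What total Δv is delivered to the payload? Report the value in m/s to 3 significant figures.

Ignition mass of stage 1 = 104,000+15,100 + 22,800+1,460 + 6,990+664 + 1,310 = 152,324 kg.
Stage 1: m₀ = 152,324 kg, m_f = 152,324 − 104,000 = 48,324 kg; Δv = 319×9.8×ln(3.152) = 3126.2×1.1481 ≈ 3589 m/s.
Stage 2: m₀ = 33,224 kg, m_f = 33,224 − 22,800 = 10,424 kg; Δv = 268×9.8×ln(3.187) = 2626.4×1.1592 ≈ 3044 m/s.
Stage 3: m₀ = 8,964 kg, m_f = 8,964 − 6,990 = 1,974 kg; Δv = 354×9.8×ln(4.541) = 3469.2×1.5132 ≈ 5249 m/s.
Total Δv = 3589 + 3044 + 5249 = 11882 m/s.

Δv ≈ 11900 m/s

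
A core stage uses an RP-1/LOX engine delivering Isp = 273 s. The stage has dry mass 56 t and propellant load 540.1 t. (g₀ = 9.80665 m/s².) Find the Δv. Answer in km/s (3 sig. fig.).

v_e = Isp · g₀ = 273 × 9.80665 = 2677.2 m/s.
m₀ = m_dry + m_prop = 56 + 540.1 = 596.1 t.
Δv = v_e · ln(m₀/m_f) = 2677.2 × ln(10.64) = 2677.2 × 2.3651 ≈ 6331.8 m/s.

Δv ≈ 6.33 km/s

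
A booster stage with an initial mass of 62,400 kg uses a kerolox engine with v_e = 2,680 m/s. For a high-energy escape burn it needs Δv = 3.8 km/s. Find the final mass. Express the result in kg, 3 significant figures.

From the ideal rocket equation, m₀/m_f = exp(Δv / v_e) = exp(3800 / 2680.0) = exp(1.4179) = 4.1285.
m_f = m₀ / 4.1285 = 62,400 / 4.1285 = 15,114.4 kg.

final mass ≈ 15100 kg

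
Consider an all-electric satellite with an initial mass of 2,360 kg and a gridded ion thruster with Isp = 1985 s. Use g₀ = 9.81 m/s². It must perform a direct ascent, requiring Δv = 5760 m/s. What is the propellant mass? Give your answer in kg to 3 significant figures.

v_e = Isp · g₀ = 1985 × 9.81 = 19472.9 m/s.
By the Tsiolkovsky rocket equation, m₀/m_f = exp(Δv / v_e) = exp(5760 / 19472.9) = exp(0.2958) = 1.3442.
m_f = 2,360 / 1.3442 = 1,755.69 kg, so propellant = m₀ − m_f = 2,360 − 1,755.69 = 604.31 kg.

propellant mass ≈ 604 kg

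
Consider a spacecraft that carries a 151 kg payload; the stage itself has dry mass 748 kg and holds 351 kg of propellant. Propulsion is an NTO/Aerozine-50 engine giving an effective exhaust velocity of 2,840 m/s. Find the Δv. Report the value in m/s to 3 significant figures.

Δv ≈ 936 m/s

m₀ = payload + dry + propellant = 151 + 748 + 351 = 1,250 kg.
m_f = payload + dry = 151 + 748 = 899 kg.
Δv = v_e · ln(m₀/m_f) = 2840.0 × ln(1.39) = 2840.0 × 0.3296 ≈ 936.1 m/s.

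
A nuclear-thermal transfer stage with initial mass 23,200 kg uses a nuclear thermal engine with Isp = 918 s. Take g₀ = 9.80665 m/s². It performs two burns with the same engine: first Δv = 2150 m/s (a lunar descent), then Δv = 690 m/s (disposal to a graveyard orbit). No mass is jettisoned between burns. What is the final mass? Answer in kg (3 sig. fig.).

v_e = Isp · g₀ = 918 × 9.80665 = 9002.5 m/s.
After the first burn: m = 23200 × exp(−2150/9002.5) = 23200 × 0.78755 = 18,271.2 kg.
After the second burn: m = 18,271.2 × exp(−690/9002.5) = 18,271.2 × 0.92622 = 16,923.2 kg.

final mass ≈ 16900 kg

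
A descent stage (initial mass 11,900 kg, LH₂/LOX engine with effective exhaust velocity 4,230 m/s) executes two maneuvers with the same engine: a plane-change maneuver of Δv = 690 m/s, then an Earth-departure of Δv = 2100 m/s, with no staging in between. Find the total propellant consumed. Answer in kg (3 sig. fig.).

total propellant consumed ≈ 5750 kg

After the first burn: m = 11900 × exp(−690/4230.0) = 11900 × 0.84949 = 10,108.9 kg.
After the second burn: m = 10,108.9 × exp(−2100/4230.0) = 10,108.9 × 0.60869 = 6,153.19 kg.
Total propellant = m₀ − m_final = 11900 − 6,153.19 = 5,746.81 kg.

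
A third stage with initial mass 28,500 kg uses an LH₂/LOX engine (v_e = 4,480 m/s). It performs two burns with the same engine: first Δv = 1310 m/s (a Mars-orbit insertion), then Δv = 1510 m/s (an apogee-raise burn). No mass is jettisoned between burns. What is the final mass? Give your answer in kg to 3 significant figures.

final mass ≈ 15200 kg

After the first burn: m = 28500 × exp(−1310/4480.0) = 28500 × 0.74646 = 21,274.1 kg.
After the second burn: m = 21,274.1 × exp(−1510/4480.0) = 21,274.1 × 0.71387 = 15,186.9 kg.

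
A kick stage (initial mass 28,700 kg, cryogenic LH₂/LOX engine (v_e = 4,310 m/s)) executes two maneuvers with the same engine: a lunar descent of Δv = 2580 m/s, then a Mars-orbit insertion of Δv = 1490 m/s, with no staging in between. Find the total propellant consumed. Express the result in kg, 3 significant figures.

total propellant consumed ≈ 17500 kg

After the first burn: m = 28700 × exp(−2580/4310.0) = 28700 × 0.54958 = 15,772.9 kg.
After the second burn: m = 15,772.9 × exp(−1490/4310.0) = 15,772.9 × 0.70772 = 11,162.8 kg.
Total propellant = m₀ − m_final = 28700 − 11,162.8 = 17,537.2 kg.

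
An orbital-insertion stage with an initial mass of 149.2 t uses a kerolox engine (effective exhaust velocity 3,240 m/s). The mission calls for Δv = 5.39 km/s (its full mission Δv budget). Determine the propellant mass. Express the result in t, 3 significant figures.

propellant mass ≈ 121 t

By the Tsiolkovsky rocket equation, m₀/m_f = exp(Δv / v_e) = exp(5390 / 3240.0) = exp(1.6636) = 5.2782.
m_f = 149.2 / 5.2782 = 28.2672 t, so propellant = m₀ − m_f = 149.2 − 28.2672 = 120.9328 t.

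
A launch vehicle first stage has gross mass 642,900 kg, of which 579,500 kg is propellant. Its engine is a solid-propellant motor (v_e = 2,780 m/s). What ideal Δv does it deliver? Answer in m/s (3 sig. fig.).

m_f = m₀ − m_prop = 642,900 − 579,500 = 63,400 kg.
Using Δv = v_e ln(m₀/m_f): Δv = v_e · ln(m₀/m_f) = 2780.0 × ln(10.14) = 2780.0 × 2.3165 ≈ 6439.9 m/s.

Δv ≈ 6440 m/s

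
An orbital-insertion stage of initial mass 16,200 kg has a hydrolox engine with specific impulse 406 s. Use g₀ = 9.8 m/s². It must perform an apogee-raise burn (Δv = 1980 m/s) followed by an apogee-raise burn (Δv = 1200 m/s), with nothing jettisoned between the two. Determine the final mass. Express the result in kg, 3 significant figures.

v_e = Isp · g₀ = 406 × 9.8 = 3978.8 m/s.
After the first burn: m = 16200 × exp(−1980/3978.8) = 16200 × 0.60797 = 9,849.11 kg.
After the second burn: m = 9,849.11 × exp(−1200/3978.8) = 9,849.11 × 0.73963 = 7,284.7 kg.

final mass ≈ 7280 kg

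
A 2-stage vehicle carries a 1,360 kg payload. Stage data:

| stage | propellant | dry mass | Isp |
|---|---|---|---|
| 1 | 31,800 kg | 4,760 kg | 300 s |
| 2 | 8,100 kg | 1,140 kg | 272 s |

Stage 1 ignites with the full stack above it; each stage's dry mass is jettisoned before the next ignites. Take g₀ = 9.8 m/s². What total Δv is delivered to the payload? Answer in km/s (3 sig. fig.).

Ignition mass of stage 1 = 31,800+4,760 + 8,100+1,140 + 1,360 = 47,160 kg.
Stage 1: m₀ = 47,160 kg, m_f = 47,160 − 31,800 = 15,360 kg; Δv = 300×9.8×ln(3.07) = 2940.0×1.1218 ≈ 3298 m/s.
Stage 2: m₀ = 10,600 kg, m_f = 10,600 − 8,100 = 2,500 kg; Δv = 272×9.8×ln(4.24) = 2665.6×1.4446 ≈ 3851 m/s.
Total Δv = 3298 + 3851 = 7149 m/s.

Δv ≈ 7.15 km/s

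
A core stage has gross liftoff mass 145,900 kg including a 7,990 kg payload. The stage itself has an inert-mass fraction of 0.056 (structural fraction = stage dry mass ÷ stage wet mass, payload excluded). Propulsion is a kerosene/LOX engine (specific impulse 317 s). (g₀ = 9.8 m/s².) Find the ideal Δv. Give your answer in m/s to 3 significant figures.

Stage wet mass = m₀ − payload = 145,900 − 7,990 = 137,910 kg.
Stage dry mass = ε × stage wet mass = 0.056 × 137,910 = 7,722.96 kg.
Burnout mass m_f = stage dry + payload = 7,722.96 + 7,990 = 15,712.96 kg.
v_e = Isp · g₀ = 317 × 9.8 = 3106.6 m/s.
Δv = v_e · ln(145,900/15,712.96) = 3106.6 × ln(9.285) = 3106.6 × 2.2284 ≈ 6923 m/s.

Δv ≈ 6920 m/s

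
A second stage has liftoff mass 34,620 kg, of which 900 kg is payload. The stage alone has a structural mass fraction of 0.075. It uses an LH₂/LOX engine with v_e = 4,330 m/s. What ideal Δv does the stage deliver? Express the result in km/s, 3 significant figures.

Δv ≈ 10.0 km/s

Stage wet mass = m₀ − payload = 34,620 − 900 = 33,720 kg.
Stage dry mass = ε × stage wet mass = 0.075 × 33,720 = 2,529 kg.
Burnout mass m_f = stage dry + payload = 2,529 + 900 = 3,429 kg.
Δv = v_e · ln(34,620/3,429) = 4330.0 × ln(10.1) = 4330.0 × 2.3122 ≈ 10012 m/s.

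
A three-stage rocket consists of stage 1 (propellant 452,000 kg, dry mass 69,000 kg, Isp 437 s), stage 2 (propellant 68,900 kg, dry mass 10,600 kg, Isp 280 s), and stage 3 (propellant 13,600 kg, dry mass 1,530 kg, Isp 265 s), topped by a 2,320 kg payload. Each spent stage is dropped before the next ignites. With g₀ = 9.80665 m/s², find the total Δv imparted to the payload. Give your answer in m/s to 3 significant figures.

Ignition mass of stage 1 = 452,000+69,000 + 68,900+10,600 + 13,600+1,530 + 2,320 = 617,950 kg.
Stage 1: m₀ = 617,950 kg, m_f = 617,950 − 452,000 = 165,950 kg; Δv = 437×9.80665×ln(3.724) = 4285.5×1.3147 ≈ 5634 m/s.
Stage 2: m₀ = 96,950 kg, m_f = 96,950 − 68,900 = 28,050 kg; Δv = 280×9.80665×ln(3.456) = 2745.9×1.2402 ≈ 3405 m/s.
Stage 3: m₀ = 17,450 kg, m_f = 17,450 − 13,600 = 3,850 kg; Δv = 265×9.80665×ln(4.532) = 2598.8×1.5113 ≈ 3927 m/s.
Total Δv = 5634 + 3405 + 3927 = 12966 m/s.

Δv ≈ 13000 m/s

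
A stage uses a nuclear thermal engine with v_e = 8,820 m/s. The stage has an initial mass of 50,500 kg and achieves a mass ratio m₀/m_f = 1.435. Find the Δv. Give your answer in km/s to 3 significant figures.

Δv ≈ 3.19 km/s

Δv = v_e · ln(1.435) = 8820.0 × 0.3612 ≈ 3185.5 m/s.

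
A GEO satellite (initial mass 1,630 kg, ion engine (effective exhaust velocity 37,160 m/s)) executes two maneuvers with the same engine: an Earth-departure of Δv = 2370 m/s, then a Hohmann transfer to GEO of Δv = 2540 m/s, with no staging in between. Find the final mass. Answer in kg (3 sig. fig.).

After the first burn: m = 1630 × exp(−2370/37160.0) = 1630 × 0.93821 = 1,529.28 kg.
After the second burn: m = 1,529.28 × exp(−2540/37160.0) = 1,529.28 × 0.93393 = 1,428.24 kg.

final mass ≈ 1430 kg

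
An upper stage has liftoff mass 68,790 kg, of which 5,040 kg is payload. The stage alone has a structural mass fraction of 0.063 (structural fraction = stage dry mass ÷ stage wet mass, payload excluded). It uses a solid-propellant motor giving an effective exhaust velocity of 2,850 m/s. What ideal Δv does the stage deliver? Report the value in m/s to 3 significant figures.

Δv ≈ 5780 m/s

Stage wet mass = m₀ − payload = 68,790 − 5,040 = 63,750 kg.
Stage dry mass = ε × stage wet mass = 0.063 × 63,750 = 4,016.25 kg.
Burnout mass m_f = stage dry + payload = 4,016.25 + 5,040 = 9,056.25 kg.
Δv = v_e · ln(68,790/9,056.25) = 2850.0 × ln(7.596) = 2850.0 × 2.0276 ≈ 5779 m/s.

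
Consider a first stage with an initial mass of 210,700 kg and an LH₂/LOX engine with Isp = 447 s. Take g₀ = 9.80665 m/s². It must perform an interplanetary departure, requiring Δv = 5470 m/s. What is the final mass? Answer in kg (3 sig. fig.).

final mass ≈ 60500 kg

v_e = Isp · g₀ = 447 × 9.80665 = 4383.6 m/s.
Rocket equation: m₀/m_f = exp(Δv / v_e) = exp(5470 / 4383.6) = exp(1.2478) = 3.4828.
m_f = m₀ / 3.4828 = 210,700 / 3.4828 = 60,497.3 kg.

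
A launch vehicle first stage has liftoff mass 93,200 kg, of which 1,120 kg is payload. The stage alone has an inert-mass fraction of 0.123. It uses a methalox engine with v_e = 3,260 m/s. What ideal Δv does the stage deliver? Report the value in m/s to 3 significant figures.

Stage wet mass = m₀ − payload = 93,200 − 1,120 = 92,080 kg.
Stage dry mass = ε × stage wet mass = 0.123 × 92,080 = 11,325.8 kg.
Burnout mass m_f = stage dry + payload = 11,325.8 + 1,120 = 12,445.8 kg.
Δv = v_e · ln(93,200/12,445.8) = 3260.0 × ln(7.488) = 3260.0 × 2.0134 ≈ 6564 m/s.

Δv ≈ 6560 m/s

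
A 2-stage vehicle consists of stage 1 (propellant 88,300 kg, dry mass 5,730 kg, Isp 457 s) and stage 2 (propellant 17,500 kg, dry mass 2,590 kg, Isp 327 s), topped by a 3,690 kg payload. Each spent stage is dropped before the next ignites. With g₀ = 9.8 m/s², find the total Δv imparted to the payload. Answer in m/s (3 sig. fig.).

Δv ≈ 10500 m/s

Ignition mass of stage 1 = 88,300+5,730 + 17,500+2,590 + 3,690 = 117,810 kg.
Stage 1: m₀ = 117,810 kg, m_f = 117,810 − 88,300 = 29,510 kg; Δv = 457×9.8×ln(3.992) = 4478.6×1.3843 ≈ 6200 m/s.
Stage 2: m₀ = 23,780 kg, m_f = 23,780 − 17,500 = 6,280 kg; Δv = 327×9.8×ln(3.787) = 3204.6×1.3315 ≈ 4267 m/s.
Total Δv = 6200 + 4267 = 10467 m/s.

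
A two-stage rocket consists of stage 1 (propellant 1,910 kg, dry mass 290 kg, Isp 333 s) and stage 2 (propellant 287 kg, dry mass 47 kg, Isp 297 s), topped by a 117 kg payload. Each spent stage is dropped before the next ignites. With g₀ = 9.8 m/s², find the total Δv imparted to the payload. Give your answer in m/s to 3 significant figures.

Δv ≈ 7100 m/s

Ignition mass of stage 1 = 1,910+290 + 287+47 + 117 = 2,651 kg.
Stage 1: m₀ = 2,651 kg, m_f = 2,651 − 1,910 = 741 kg; Δv = 333×9.8×ln(3.578) = 3263.4×1.2747 ≈ 4160 m/s.
Stage 2: m₀ = 451 kg, m_f = 451 − 287 = 164 kg; Δv = 297×9.8×ln(2.75) = 2910.6×1.0116 ≈ 2944 m/s.
Total Δv = 4160 + 2944 = 7104 m/s.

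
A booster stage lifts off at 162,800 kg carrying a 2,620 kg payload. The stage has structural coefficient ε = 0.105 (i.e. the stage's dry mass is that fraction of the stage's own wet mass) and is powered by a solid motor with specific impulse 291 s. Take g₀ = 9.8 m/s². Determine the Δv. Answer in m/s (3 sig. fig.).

Stage wet mass = m₀ − payload = 162,800 − 2,620 = 160,180 kg.
Stage dry mass = ε × stage wet mass = 0.105 × 160,180 = 16,818.9 kg.
Burnout mass m_f = stage dry + payload = 16,818.9 + 2,620 = 19,438.9 kg.
v_e = Isp · g₀ = 291 × 9.8 = 2851.8 m/s.
From the ideal rocket equation, Δv = v_e · ln(162,800/19,438.9) = 2851.8 × ln(8.375) = 2851.8 × 2.1252 ≈ 6061 m/s.

Δv ≈ 6060 m/s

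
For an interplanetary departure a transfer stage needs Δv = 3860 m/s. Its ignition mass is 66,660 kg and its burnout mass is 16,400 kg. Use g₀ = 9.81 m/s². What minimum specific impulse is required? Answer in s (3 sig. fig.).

ln(m₀/m_f) = ln(66660/16400) = ln(4.065) = 1.4023.
By the Tsiolkovsky rocket equation, v_e = Δv / ln(m₀/m_f) = 3860 / 1.4023 = 2752.6 m/s.
Isp = v_e / g₀ = 2752.6 / 9.81 = 280.6 s.

Isp ≈ 281 s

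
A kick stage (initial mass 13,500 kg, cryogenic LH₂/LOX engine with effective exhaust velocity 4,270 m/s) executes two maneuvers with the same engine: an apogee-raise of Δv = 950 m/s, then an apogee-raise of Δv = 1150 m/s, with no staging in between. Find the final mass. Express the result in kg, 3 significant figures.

final mass ≈ 8260 kg

After the first burn: m = 13500 × exp(−950/4270.0) = 13500 × 0.80053 = 10,807.2 kg.
After the second burn: m = 10,807.2 × exp(−1150/4270.0) = 10,807.2 × 0.76390 = 8,255.62 kg.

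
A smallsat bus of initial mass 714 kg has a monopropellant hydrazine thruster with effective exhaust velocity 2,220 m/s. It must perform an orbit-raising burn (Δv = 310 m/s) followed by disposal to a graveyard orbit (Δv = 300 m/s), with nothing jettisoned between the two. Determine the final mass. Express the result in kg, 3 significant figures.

After the first burn: m = 714 × exp(−310/2220.0) = 714 × 0.86967 = 620.944 kg.
After the second burn: m = 620.944 × exp(−300/2220.0) = 620.944 × 0.87360 = 542.457 kg.

final mass ≈ 542 kg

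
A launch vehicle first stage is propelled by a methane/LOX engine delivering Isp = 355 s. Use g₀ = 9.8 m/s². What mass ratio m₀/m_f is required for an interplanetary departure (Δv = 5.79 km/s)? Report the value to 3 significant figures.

v_e = Isp · g₀ = 355 × 9.8 = 3479.0 m/s.
m₀/m_f = exp(Δv / v_e) = exp(5790 / 3479.0) = exp(1.6643) = 5.2818.

mass ratio ≈ 5.28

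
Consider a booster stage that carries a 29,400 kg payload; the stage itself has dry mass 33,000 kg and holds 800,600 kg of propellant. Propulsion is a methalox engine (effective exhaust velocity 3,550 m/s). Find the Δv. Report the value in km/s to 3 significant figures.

Δv ≈ 9.33 km/s

m₀ = payload + dry + propellant = 29,400 + 33,000 + 800,600 = 863,000 kg.
m_f = payload + dry = 29,400 + 33,000 = 62,400 kg.
Δv = v_e · ln(m₀/m_f) = 3550.0 × ln(13.83) = 3550.0 × 2.6268 ≈ 9325.3 m/s.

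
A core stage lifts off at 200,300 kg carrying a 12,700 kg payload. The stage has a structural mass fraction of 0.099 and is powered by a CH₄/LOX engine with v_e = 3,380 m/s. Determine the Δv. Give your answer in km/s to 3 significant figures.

Stage wet mass = m₀ − payload = 200,300 − 12,700 = 187,600 kg.
Stage dry mass = ε × stage wet mass = 0.099 × 187,600 = 18,572.4 kg.
Burnout mass m_f = stage dry + payload = 18,572.4 + 12,700 = 31,272.4 kg.
From the ideal rocket equation, Δv = v_e · ln(200,300/31,272.4) = 3380.0 × ln(6.405) = 3380.0 × 1.8571 ≈ 6277 m/s.

Δv ≈ 6.28 km/s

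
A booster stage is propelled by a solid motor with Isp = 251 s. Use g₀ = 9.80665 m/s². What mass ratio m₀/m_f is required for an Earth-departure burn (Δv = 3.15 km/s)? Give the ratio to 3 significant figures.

v_e = Isp · g₀ = 251 × 9.80665 = 2461.5 m/s.
By the Tsiolkovsky rocket equation, m₀/m_f = exp(Δv / v_e) = exp(3150 / 2461.5) = exp(1.2797) = 3.5956.

mass ratio ≈ 3.60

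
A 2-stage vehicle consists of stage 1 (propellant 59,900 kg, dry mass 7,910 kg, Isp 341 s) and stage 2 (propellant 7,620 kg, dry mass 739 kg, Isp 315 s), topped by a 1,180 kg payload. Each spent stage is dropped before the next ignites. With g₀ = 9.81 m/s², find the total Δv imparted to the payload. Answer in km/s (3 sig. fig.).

Ignition mass of stage 1 = 59,900+7,910 + 7,620+739 + 1,180 = 77,349 kg.
Stage 1: m₀ = 77,349 kg, m_f = 77,349 − 59,900 = 17,449 kg; Δv = 341×9.81×ln(4.433) = 3345.2×1.4890 ≈ 4981 m/s.
Stage 2: m₀ = 9,539 kg, m_f = 9,539 − 7,620 = 1,919 kg; Δv = 315×9.81×ln(4.971) = 3090.2×1.6036 ≈ 4955 m/s.
Total Δv = 4981 + 4955 = 9936 m/s.

Δv ≈ 9.94 km/s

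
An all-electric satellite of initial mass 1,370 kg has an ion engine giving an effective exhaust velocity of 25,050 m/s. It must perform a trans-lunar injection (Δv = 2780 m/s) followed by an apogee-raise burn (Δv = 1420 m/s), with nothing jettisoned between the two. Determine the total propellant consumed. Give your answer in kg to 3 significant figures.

total propellant consumed ≈ 211 kg

After the first burn: m = 1370 × exp(−2780/25050.0) = 1370 × 0.89496 = 1,226.1 kg.
After the second burn: m = 1,226.1 × exp(−1420/25050.0) = 1,226.1 × 0.94489 = 1,158.53 kg.
Total propellant = m₀ − m_final = 1370 − 1,158.53 = 211.47 kg.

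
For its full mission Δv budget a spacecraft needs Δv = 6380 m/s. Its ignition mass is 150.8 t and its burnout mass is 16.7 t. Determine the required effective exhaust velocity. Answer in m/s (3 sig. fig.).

v_e ≈ 2900 m/s

ln(m₀/m_f) = ln(150800/16700) = ln(9.03) = 2.2005.
Using Δv = v_e ln(m₀/m_f): v_e = Δv / ln(m₀/m_f) = 6380 / 2.2005 = 2899.3 m/s.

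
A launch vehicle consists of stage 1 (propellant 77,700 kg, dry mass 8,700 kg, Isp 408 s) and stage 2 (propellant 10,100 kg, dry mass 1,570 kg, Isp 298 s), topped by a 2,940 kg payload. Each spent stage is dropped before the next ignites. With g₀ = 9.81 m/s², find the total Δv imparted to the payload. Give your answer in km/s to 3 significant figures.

Δv ≈ 9.31 km/s

Ignition mass of stage 1 = 77,700+8,700 + 10,100+1,570 + 2,940 = 101,010 kg.
Stage 1: m₀ = 101,010 kg, m_f = 101,010 − 77,700 = 23,310 kg; Δv = 408×9.81×ln(4.333) = 4002.5×1.4663 ≈ 5869 m/s.
Stage 2: m₀ = 14,610 kg, m_f = 14,610 − 10,100 = 4,510 kg; Δv = 298×9.81×ln(3.239) = 2923.4×1.1754 ≈ 3436 m/s.
Total Δv = 5869 + 3436 = 9305 m/s.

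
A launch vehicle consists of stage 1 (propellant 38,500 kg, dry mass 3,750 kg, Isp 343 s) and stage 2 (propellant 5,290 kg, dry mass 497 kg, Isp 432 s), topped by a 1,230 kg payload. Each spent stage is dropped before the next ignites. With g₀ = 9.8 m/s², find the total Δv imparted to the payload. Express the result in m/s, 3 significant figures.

Ignition mass of stage 1 = 38,500+3,750 + 5,290+497 + 1,230 = 49,267 kg.
Stage 1: m₀ = 49,267 kg, m_f = 49,267 − 38,500 = 10,767 kg; Δv = 343×9.8×ln(4.576) = 3361.4×1.5208 ≈ 5112 m/s.
Stage 2: m₀ = 7,017 kg, m_f = 7,017 − 5,290 = 1,727 kg; Δv = 432×9.8×ln(4.063) = 4233.6×1.4019 ≈ 5935 m/s.
Total Δv = 5112 + 5935 = 11047 m/s.

Δv ≈ 11000 m/s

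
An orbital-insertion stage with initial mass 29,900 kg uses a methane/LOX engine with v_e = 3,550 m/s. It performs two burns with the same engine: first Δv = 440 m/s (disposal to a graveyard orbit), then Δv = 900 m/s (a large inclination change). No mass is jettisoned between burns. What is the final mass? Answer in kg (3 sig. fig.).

final mass ≈ 20500 kg

After the first burn: m = 29900 × exp(−440/3550.0) = 29900 × 0.88343 = 26,414.6 kg.
After the second burn: m = 26,414.6 × exp(−900/3550.0) = 26,414.6 × 0.77606 = 20,499.3 kg.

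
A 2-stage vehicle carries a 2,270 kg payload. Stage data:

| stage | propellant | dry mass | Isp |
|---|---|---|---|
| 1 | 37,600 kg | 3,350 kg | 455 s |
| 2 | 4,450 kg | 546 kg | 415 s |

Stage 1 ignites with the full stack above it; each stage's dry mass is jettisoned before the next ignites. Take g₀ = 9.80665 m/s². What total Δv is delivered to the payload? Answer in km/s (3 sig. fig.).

Δv ≈ 10.6 km/s

Ignition mass of stage 1 = 37,600+3,350 + 4,450+546 + 2,270 = 48,216 kg.
Stage 1: m₀ = 48,216 kg, m_f = 48,216 − 37,600 = 10,616 kg; Δv = 455×9.80665×ln(4.542) = 4462.0×1.5133 ≈ 6753 m/s.
Stage 2: m₀ = 7,266 kg, m_f = 7,266 − 4,450 = 2,816 kg; Δv = 415×9.80665×ln(2.58) = 4069.8×0.9479 ≈ 3858 m/s.
Total Δv = 6753 + 3858 = 10611 m/s.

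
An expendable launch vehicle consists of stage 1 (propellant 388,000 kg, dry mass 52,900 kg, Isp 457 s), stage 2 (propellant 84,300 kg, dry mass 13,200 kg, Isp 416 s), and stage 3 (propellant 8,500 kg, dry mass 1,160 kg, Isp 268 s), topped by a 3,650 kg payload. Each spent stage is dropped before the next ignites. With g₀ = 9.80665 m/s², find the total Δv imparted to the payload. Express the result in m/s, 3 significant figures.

Ignition mass of stage 1 = 388,000+52,900 + 84,300+13,200 + 8,500+1,160 + 3,650 = 551,710 kg.
Stage 1: m₀ = 551,710 kg, m_f = 551,710 − 388,000 = 163,710 kg; Δv = 457×9.80665×ln(3.37) = 4481.6×1.2149 ≈ 5445 m/s.
Stage 2: m₀ = 110,810 kg, m_f = 110,810 − 84,300 = 26,510 kg; Δv = 416×9.80665×ln(4.18) = 4079.6×1.4303 ≈ 5835 m/s.
Stage 3: m₀ = 13,310 kg, m_f = 13,310 − 8,500 = 4,810 kg; Δv = 268×9.80665×ln(2.767) = 2628.2×1.0178 ≈ 2675 m/s.
Total Δv = 5445 + 5835 + 2675 = 13955 m/s.

Δv ≈ 14000 m/s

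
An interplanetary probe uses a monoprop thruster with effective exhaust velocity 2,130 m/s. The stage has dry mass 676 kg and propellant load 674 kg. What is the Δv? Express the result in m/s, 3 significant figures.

Δv ≈ 1470 m/s

m₀ = m_dry + m_prop = 676 + 674 = 1,350 kg.
By the Tsiolkovsky rocket equation, Δv = v_e · ln(m₀/m_f) = 2130.0 × ln(1.997) = 2130.0 × 0.6917 ≈ 1473.3 m/s.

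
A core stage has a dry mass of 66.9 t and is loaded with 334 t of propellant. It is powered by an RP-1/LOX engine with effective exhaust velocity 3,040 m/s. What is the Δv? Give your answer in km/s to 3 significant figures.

m₀ = m_dry + m_prop = 66.9 + 334 = 400.9 t.
Δv = v_e · ln(m₀/m_f) = 3040.0 × ln(5.993) = 3040.0 × 1.7905 ≈ 5443.2 m/s.

Δv ≈ 5.44 km/s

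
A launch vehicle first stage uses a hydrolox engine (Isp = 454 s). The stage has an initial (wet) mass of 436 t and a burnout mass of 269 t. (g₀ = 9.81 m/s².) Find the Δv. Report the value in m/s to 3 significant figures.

Δv ≈ 2150 m/s

v_e = Isp · g₀ = 454 × 9.81 = 4453.7 m/s.
By the Tsiolkovsky rocket equation, Δv = v_e · ln(m₀/m_f) = 4453.7 × ln(1.621) = 4453.7 × 0.4829 ≈ 2150.8 m/s.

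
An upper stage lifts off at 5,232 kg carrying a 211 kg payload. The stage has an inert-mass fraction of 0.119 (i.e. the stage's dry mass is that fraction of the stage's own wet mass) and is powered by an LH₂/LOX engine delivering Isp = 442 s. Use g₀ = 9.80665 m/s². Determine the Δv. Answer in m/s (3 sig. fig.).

Stage wet mass = m₀ − payload = 5,232 − 211 = 5,021 kg.
Stage dry mass = ε × stage wet mass = 0.119 × 5,021 = 597.499 kg.
Burnout mass m_f = stage dry + payload = 597.499 + 211 = 808.499 kg.
v_e = Isp · g₀ = 442 × 9.80665 = 4334.5 m/s.
Δv = v_e · ln(5,232/808.499) = 4334.5 × ln(6.471) = 4334.5 × 1.8674 ≈ 8094 m/s.

Δv ≈ 8090 m/s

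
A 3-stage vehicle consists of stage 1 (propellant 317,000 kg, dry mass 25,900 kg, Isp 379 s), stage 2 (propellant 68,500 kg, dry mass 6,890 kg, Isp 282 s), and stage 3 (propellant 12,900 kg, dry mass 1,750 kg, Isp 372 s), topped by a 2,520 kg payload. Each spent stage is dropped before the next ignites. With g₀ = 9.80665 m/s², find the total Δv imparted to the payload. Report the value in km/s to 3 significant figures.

Ignition mass of stage 1 = 317,000+25,900 + 68,500+6,890 + 12,900+1,750 + 2,520 = 435,460 kg.
Stage 1: m₀ = 435,460 kg, m_f = 435,460 − 317,000 = 118,460 kg; Δv = 379×9.80665×ln(3.676) = 3716.7×1.3018 ≈ 4839 m/s.
Stage 2: m₀ = 92,560 kg, m_f = 92,560 − 68,500 = 24,060 kg; Δv = 282×9.80665×ln(3.847) = 2765.5×1.3473 ≈ 3726 m/s.
Stage 3: m₀ = 17,170 kg, m_f = 17,170 − 12,900 = 4,270 kg; Δv = 372×9.80665×ln(4.021) = 3648.1×1.3915 ≈ 5076 m/s.
Total Δv = 4839 + 3726 + 5076 = 13641 m/s.

Δv ≈ 13.6 km/s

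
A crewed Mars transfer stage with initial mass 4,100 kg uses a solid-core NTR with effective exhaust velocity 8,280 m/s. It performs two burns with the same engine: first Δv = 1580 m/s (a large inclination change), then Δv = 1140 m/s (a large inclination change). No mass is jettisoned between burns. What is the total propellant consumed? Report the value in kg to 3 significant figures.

total propellant consumed ≈ 1150 kg

After the first burn: m = 4100 × exp(−1580/8280.0) = 4100 × 0.82628 = 3,387.75 kg.
After the second burn: m = 3,387.75 × exp(−1140/8280.0) = 3,387.75 × 0.87138 = 2,952.02 kg.
Total propellant = m₀ − m_final = 4100 − 2,952.02 = 1,147.98 kg.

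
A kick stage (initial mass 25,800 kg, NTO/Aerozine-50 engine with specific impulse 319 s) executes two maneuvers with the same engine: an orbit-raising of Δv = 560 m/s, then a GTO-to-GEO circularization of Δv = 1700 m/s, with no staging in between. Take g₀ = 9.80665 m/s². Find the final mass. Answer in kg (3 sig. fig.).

v_e = Isp · g₀ = 319 × 9.80665 = 3128.3 m/s.
After the first burn: m = 25800 × exp(−560/3128.3) = 25800 × 0.83610 = 21,571.4 kg.
After the second burn: m = 21,571.4 × exp(−1700/3128.3) = 21,571.4 × 0.58076 = 12,527.8 kg.

final mass ≈ 12500 kg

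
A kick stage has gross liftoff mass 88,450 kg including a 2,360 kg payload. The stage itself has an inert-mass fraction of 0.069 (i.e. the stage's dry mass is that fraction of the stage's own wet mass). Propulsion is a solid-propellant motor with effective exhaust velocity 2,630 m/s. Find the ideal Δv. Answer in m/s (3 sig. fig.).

Δv ≈ 6220 m/s

Stage wet mass = m₀ − payload = 88,450 − 2,360 = 86,090 kg.
Stage dry mass = ε × stage wet mass = 0.069 × 86,090 = 5,940.21 kg.
Burnout mass m_f = stage dry + payload = 5,940.21 + 2,360 = 8,300.21 kg.
Δv = v_e · ln(88,450/8,300.21) = 2630.0 × ln(10.66) = 2630.0 × 2.3662 ≈ 6223 m/s.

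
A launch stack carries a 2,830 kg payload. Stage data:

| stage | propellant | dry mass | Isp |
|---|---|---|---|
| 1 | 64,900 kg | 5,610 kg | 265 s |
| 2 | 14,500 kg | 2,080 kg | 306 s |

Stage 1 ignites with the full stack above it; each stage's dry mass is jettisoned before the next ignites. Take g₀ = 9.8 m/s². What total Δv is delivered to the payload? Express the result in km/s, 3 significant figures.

Δv ≈ 7.44 km/s

Ignition mass of stage 1 = 64,900+5,610 + 14,500+2,080 + 2,830 = 89,920 kg.
Stage 1: m₀ = 89,920 kg, m_f = 89,920 − 64,900 = 25,020 kg; Δv = 265×9.8×ln(3.594) = 2597.0×1.2792 ≈ 3322 m/s.
Stage 2: m₀ = 19,410 kg, m_f = 19,410 − 14,500 = 4,910 kg; Δv = 306×9.8×ln(3.953) = 2998.8×1.3745 ≈ 4122 m/s.
Total Δv = 3322 + 4122 = 7444 m/s.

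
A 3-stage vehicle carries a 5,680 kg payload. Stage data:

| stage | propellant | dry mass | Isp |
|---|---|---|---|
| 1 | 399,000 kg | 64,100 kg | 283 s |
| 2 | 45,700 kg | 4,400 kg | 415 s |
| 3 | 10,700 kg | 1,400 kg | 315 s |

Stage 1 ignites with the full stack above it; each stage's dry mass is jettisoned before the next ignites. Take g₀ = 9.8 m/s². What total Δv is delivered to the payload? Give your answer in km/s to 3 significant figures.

Ignition mass of stage 1 = 399,000+64,100 + 45,700+4,400 + 10,700+1,400 + 5,680 = 530,980 kg.
Stage 1: m₀ = 530,980 kg, m_f = 530,980 − 399,000 = 131,980 kg; Δv = 283×9.8×ln(4.023) = 2773.4×1.3921 ≈ 3861 m/s.
Stage 2: m₀ = 67,880 kg, m_f = 67,880 − 45,700 = 22,180 kg; Δv = 415×9.8×ln(3.06) = 4067.0×1.1186 ≈ 4549 m/s.
Stage 3: m₀ = 17,780 kg, m_f = 17,780 − 10,700 = 7,080 kg; Δv = 315×9.8×ln(2.511) = 3087.0×0.9208 ≈ 2843 m/s.
Total Δv = 3861 + 4549 + 2843 = 11253 m/s.

Δv ≈ 11.3 km/s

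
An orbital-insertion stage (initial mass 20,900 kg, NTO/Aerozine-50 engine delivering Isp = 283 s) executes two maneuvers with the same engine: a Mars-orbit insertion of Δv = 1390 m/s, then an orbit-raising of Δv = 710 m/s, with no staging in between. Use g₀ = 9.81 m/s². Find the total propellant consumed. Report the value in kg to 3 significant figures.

v_e = Isp · g₀ = 283 × 9.81 = 2776.2 m/s.
After the first burn: m = 20900 × exp(−1390/2776.2) = 20900 × 0.60612 = 12,667.9 kg.
After the second burn: m = 12,667.9 × exp(−710/2776.2) = 12,667.9 × 0.77434 = 9,809.26 kg.
Total propellant = m₀ − m_final = 20900 − 9,809.26 = 11,090.74 kg.

total propellant consumed ≈ 11100 kg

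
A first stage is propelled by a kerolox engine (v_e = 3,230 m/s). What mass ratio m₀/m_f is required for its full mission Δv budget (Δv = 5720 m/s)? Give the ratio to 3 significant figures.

mass ratio ≈ 5.88

Using Δv = v_e ln(m₀/m_f): m₀/m_f = exp(Δv / v_e) = exp(5720 / 3230.0) = exp(1.7709) = 5.8761.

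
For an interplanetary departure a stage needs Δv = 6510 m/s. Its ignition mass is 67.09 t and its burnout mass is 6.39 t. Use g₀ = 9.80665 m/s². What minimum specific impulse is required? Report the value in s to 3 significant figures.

ln(m₀/m_f) = ln(67090/6390) = ln(10.5) = 2.3513.
Using Δv = v_e ln(m₀/m_f): v_e = Δv / ln(m₀/m_f) = 6510 / 2.3513 = 2768.7 m/s.
Isp = v_e / g₀ = 2768.7 / 9.80665 = 282.3 s.

Isp ≈ 282 s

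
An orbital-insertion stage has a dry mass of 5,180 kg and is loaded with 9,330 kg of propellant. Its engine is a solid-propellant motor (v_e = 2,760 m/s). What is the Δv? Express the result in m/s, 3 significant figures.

m₀ = m_dry + m_prop = 5,180 + 9,330 = 14,510 kg.
From the ideal rocket equation, Δv = v_e · ln(m₀/m_f) = 2760.0 × ln(2.801) = 2760.0 × 1.0300 ≈ 2842.9 m/s.

Δv ≈ 2840 m/s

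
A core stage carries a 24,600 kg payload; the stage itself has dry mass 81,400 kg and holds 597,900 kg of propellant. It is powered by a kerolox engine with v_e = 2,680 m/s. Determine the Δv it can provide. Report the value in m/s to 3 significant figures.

Δv ≈ 5070 m/s

m₀ = payload + dry + propellant = 24,600 + 81,400 + 597,900 = 703,900 kg.
m_f = payload + dry = 24,600 + 81,400 = 106,000 kg.
Rocket equation: Δv = v_e · ln(m₀/m_f) = 2680.0 × ln(6.641) = 2680.0 × 1.8932 ≈ 5073.8 m/s.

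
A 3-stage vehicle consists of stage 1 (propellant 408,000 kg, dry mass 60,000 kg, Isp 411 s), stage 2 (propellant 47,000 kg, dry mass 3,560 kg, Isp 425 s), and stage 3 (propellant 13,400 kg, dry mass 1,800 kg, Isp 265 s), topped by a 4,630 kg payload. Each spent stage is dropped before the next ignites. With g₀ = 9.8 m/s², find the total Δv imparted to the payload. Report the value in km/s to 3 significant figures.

Ignition mass of stage 1 = 408,000+60,000 + 47,000+3,560 + 13,400+1,800 + 4,630 = 538,390 kg.
Stage 1: m₀ = 538,390 kg, m_f = 538,390 − 408,000 = 130,390 kg; Δv = 411×9.8×ln(4.129) = 4027.8×1.4181 ≈ 5712 m/s.
Stage 2: m₀ = 70,390 kg, m_f = 70,390 − 47,000 = 23,390 kg; Δv = 425×9.8×ln(3.009) = 4165.0×1.1017 ≈ 4589 m/s.
Stage 3: m₀ = 19,830 kg, m_f = 19,830 − 13,400 = 6,430 kg; Δv = 265×9.8×ln(3.084) = 2597.0×1.1262 ≈ 2925 m/s.
Total Δv = 5712 + 4589 + 2925 = 13226 m/s.

Δv ≈ 13.2 km/s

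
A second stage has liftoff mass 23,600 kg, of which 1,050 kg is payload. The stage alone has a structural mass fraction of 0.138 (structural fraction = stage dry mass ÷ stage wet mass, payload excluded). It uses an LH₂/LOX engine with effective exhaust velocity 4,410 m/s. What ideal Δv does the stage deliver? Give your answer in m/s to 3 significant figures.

Δv ≈ 7650 m/s

Stage wet mass = m₀ − payload = 23,600 − 1,050 = 22,550 kg.
Stage dry mass = ε × stage wet mass = 0.138 × 22,550 = 3,111.9 kg.
Burnout mass m_f = stage dry + payload = 3,111.9 + 1,050 = 4,161.9 kg.
Δv = v_e · ln(23,600/4,161.9) = 4410.0 × ln(5.67) = 4410.0 × 1.7353 ≈ 7653 m/s.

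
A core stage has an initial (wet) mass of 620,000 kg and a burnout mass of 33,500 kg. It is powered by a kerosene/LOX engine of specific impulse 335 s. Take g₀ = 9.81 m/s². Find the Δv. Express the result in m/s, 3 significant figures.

v_e = Isp · g₀ = 335 × 9.81 = 3286.4 m/s.
Δv = v_e · ln(m₀/m_f) = 3286.4 × ln(18.51) = 3286.4 × 2.9182 ≈ 9590.1 m/s.

Δv ≈ 9590 m/s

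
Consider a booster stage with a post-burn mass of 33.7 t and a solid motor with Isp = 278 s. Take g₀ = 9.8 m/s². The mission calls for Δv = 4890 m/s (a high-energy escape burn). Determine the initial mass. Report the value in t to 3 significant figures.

initial mass ≈ 203 t

v_e = Isp · g₀ = 278 × 9.8 = 2724.4 m/s.
m₀/m_f = exp(Δv / v_e) = exp(4890 / 2724.4) = exp(1.7949) = 6.0188.
m₀ = m_f × 6.0188 = 33.7 × 6.0188 = 202.834 t.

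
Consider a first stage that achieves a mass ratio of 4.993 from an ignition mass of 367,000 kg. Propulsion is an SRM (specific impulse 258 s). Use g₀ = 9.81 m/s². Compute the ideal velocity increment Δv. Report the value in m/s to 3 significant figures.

v_e = Isp · g₀ = 258 × 9.81 = 2531.0 m/s.
Using Δv = v_e ln(m₀/m_f): Δv = v_e · ln(4.993) = 2531.0 × 1.6080 ≈ 4069.9 m/s.

Δv ≈ 4070 m/s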